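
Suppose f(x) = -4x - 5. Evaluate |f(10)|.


f(10) = -45
|-45| = 45

45


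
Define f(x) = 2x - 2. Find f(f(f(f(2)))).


f(2) = 2
f(2) = 2
f(2) = 2
f(2) = 2

2


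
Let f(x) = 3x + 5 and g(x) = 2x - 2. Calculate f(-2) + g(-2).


f(-2) = -1
g(-2) = -6
Sum = -7

-7


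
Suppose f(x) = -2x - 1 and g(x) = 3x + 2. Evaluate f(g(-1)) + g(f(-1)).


f(g(-1)) = 1
g(f(-1)) = 5
Sum = 6

6


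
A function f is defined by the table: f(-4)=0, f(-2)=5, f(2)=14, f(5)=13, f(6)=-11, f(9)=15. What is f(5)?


Reading from the table at x = 5

13


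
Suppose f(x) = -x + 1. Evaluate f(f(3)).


f(3) = -2
f(-2) = 3

3


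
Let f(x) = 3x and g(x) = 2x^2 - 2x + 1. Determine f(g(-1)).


g(-1) = 5
f(5) = 15

15


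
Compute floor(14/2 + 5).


14/2 = 7
7 + 5 = 12
floor(12) = 12

12


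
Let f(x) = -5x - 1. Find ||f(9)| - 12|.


f(9) = -46
|-46| = 46
|46 - 12| = 34

34


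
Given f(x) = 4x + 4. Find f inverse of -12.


Solve 4x + 4 = -12
x = (-12 - 4) / 4 = -4

-4


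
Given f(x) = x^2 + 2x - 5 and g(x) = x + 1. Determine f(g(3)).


g(3) = 4
f(4) = 1*(4)^2 + 2*(4) - 5 = 19

19


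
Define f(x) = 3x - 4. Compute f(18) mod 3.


f(18) = 50
50 mod 3 = 2

2


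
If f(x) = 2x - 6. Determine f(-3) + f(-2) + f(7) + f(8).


f(-3) = -12
f(-2) = -10
f(7) = 8
f(8) = 10
Sum = -4

-4


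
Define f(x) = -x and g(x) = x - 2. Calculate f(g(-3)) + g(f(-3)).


f(g(-3)) = 5
g(f(-3)) = 1
Sum = 6

6


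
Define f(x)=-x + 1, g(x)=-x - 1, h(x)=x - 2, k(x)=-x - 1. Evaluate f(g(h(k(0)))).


k(0) = -1
h(-1) = -3
g(-3) = 2
f(2) = -1

-1


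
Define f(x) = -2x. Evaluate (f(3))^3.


-216


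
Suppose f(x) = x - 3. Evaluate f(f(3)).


-3


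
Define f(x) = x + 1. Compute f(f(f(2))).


f(2) = 3
f(3) = 4
f(4) = 5

5


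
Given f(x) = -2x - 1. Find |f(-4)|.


f(-4) = 7
|7| = 7

7


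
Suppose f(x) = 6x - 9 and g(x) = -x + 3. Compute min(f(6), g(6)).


f(6) = 27
g(6) = -3
min = -3

-3


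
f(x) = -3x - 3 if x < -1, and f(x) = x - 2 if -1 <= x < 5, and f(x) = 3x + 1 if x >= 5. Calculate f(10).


10 satisfies x >= 5
f(10) = 31

31


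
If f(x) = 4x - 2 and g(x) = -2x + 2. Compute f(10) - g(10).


f(10) = 38
g(10) = -18
Difference = 56

56


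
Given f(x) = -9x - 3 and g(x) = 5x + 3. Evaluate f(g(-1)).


15


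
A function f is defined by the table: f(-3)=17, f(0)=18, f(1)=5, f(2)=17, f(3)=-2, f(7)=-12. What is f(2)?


Reading from the table at x = 2

17


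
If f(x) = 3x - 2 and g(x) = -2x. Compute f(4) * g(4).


f(4) = 10
g(4) = -8
Product = -80

-80


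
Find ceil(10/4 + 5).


10/4 = 2.5
2.5 + 5 = 7.5
ceil(7.5) = 8

8


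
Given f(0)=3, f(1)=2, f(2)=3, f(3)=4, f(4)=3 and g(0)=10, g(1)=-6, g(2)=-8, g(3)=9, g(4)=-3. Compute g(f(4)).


f(4) = 3
g(3) = 9

9


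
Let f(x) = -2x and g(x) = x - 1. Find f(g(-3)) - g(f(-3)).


f(g(-3)) = 8
g(f(-3)) = 5
Difference = 3

3


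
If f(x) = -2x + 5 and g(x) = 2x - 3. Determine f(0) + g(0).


f(0) = 5
g(0) = -3
Sum = 2

2


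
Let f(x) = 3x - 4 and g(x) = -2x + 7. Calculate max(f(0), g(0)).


f(0) = -4
g(0) = 7
max = 7

7


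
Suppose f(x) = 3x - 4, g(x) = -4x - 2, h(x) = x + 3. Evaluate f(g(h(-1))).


h(-1) = 2
g(2) = -10
f(-10) = -34

-34


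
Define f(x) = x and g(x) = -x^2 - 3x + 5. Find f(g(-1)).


g(-1) = 7
f(7) = 7

7


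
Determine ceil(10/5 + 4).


10/5 = 2
2 + 4 = 6
ceil(6) = 6

6


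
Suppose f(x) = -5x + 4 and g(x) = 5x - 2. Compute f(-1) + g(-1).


f(-1) = 9
g(-1) = -7
Sum = 2

2


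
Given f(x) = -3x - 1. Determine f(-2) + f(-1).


f(-2) = 5
f(-1) = 2
Sum = 7

7


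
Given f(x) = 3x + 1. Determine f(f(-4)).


f(-4) = -11
f(-11) = -32

-32


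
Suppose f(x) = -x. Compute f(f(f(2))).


f(2) = -2
f(-2) = 2
f(2) = -2

-2


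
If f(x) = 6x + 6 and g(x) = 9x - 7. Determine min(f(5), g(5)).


f(5) = 36
g(5) = 38
min = 36

36


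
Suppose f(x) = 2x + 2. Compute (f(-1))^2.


f(-1) = 0
(0)^2 = 0

0


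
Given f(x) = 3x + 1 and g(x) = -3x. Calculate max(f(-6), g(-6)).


f(-6) = -17
g(-6) = 18
max = 18

18


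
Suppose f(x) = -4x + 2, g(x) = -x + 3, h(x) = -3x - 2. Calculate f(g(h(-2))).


h(-2) = 4
g(4) = -1
f(-1) = 6

6


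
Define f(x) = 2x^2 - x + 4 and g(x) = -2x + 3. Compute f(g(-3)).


g(-3) = 9
f(9) = 2*(9)^2 - 1*(9) + 4 = 157

157


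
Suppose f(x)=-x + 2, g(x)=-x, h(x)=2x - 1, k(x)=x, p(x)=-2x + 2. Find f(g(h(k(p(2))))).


p(2) = -2
k(-2) = -2
h(-2) = -5
g(-5) = 5
f(5) = -3

-3


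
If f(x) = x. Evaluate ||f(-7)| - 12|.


f(-7) = -7
|-7| = 7
|7 - 12| = 5

5


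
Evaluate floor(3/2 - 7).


-6


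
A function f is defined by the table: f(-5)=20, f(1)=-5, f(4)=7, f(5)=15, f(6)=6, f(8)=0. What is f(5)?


Reading from the table at x = 5

15


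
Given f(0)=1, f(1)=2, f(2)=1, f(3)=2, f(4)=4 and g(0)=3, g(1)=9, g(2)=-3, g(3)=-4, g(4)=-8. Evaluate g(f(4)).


f(4) = 4
g(4) = -8

-8


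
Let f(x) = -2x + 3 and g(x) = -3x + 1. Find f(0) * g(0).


f(0) = 3
g(0) = 1
Product = 3

3


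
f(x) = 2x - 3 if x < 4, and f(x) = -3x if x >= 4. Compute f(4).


-12


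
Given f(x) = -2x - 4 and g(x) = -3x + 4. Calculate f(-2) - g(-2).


f(-2) = 0
g(-2) = 10
Difference = -10

-10


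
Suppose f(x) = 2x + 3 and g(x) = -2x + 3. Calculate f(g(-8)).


g(-8) = 19
f(19) = 41

41


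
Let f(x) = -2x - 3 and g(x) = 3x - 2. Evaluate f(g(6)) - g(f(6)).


f(g(6)) = -35
g(f(6)) = -47
Difference = 12

12


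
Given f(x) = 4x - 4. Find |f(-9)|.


f(-9) = -40
|-40| = 40

40


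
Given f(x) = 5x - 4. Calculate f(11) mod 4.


f(11) = 51
51 mod 4 = 3

3


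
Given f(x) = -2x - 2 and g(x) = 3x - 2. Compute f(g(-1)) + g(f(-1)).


6


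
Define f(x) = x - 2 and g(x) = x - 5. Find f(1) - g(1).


f(1) = -1
g(1) = -4
Difference = 3

3


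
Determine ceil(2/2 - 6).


2/2 = 1
1 - 6 = -5
ceil(-5) = -5

-5


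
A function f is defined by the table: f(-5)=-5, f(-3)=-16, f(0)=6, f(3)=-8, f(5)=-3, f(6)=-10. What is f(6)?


Reading from the table at x = 6

-10


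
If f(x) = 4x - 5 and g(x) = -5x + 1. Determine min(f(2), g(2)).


f(2) = 3
g(2) = -9
min = -9

-9


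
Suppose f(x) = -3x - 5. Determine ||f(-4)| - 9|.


f(-4) = 7
|7| = 7
|7 - 9| = 2

2


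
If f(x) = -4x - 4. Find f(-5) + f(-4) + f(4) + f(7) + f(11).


f(-5) = 16
f(-4) = 12
f(4) = -20
f(7) = -32
f(11) = -48
Sum = -72

-72


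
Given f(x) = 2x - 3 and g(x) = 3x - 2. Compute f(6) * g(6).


f(6) = 9
g(6) = 16
Product = 144

144


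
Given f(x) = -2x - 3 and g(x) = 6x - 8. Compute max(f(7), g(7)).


f(7) = -17
g(7) = 34
max = 34

34


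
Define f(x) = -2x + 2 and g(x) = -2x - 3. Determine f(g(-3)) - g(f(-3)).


15


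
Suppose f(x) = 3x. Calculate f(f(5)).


f(5) = 15
f(15) = 45

45


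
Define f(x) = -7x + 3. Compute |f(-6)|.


f(-6) = 45
|45| = 45

45


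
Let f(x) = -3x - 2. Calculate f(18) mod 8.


f(18) = -56
-56 mod 8 = 0

0


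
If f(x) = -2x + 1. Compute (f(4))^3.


-343


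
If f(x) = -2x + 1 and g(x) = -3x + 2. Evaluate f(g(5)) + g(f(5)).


56


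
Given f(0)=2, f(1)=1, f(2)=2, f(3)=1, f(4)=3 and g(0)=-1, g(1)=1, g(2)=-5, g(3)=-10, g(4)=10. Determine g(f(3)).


f(3) = 1
g(1) = 1

1


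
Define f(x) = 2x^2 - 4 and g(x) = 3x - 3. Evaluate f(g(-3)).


g(-3) = -12
f(-12) = 2*(-12)^2 - 4 = 284

284


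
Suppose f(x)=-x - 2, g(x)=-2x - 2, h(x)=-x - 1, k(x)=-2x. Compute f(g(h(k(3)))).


10


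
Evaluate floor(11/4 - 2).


11/4 = 2.75
2.75 - 2 = 0.75
floor(0.75) = 0

0


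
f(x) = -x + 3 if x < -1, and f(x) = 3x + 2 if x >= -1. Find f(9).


29


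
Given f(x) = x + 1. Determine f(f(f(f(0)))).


f(0) = 1
f(1) = 2
f(2) = 3
f(3) = 4

4


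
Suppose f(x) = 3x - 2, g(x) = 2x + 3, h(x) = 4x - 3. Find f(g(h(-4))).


h(-4) = -19
g(-19) = -35
f(-35) = -107

-107


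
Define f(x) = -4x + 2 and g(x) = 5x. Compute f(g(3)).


g(3) = 15
f(15) = -58

-58


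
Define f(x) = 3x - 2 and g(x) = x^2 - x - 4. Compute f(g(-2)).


4


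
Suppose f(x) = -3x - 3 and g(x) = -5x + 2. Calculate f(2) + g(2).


-17


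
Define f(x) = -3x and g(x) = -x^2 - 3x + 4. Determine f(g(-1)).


g(-1) = 6
f(6) = -18

-18


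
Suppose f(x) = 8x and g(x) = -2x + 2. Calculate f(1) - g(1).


f(1) = 8
g(1) = 0
Difference = 8

8


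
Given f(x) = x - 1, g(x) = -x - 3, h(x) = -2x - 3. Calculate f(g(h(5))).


h(5) = -13
g(-13) = 10
f(10) = 9

9


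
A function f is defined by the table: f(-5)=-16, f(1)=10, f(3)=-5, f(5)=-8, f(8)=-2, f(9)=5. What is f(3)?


Reading from the table at x = 3

-5


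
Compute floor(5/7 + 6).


5/7 = 0.7143
0.7143 + 6 = 6.7143
floor(6.7143) = 6

6


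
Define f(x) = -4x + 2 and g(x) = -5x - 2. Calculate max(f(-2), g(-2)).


f(-2) = 10
g(-2) = 8
max = 10

10


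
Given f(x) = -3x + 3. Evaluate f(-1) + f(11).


-24


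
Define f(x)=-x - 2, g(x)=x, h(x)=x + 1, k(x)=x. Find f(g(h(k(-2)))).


-1


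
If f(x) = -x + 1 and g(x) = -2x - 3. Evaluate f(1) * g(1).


f(1) = 0
g(1) = -5
Product = 0

0


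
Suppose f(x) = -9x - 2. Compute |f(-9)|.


79


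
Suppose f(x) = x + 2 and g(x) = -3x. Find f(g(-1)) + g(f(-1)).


f(g(-1)) = 5
g(f(-1)) = -3
Sum = 2

2


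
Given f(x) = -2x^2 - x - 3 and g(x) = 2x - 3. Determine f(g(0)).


g(0) = -3
f(-3) = (-2)*(-3)^2 - 1*(-3) - 3 = -18

-18


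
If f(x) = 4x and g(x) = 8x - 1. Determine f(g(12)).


g(12) = 95
f(95) = 380

380


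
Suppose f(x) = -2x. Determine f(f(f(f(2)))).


f(2) = -4
f(-4) = 8
f(8) = -16
f(-16) = 32

32


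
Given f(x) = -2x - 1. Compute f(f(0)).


1


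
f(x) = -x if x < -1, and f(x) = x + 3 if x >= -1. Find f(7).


7 satisfies x >= -1
f(7) = 10

10


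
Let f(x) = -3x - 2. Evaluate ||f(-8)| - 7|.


f(-8) = 22
|22| = 22
|22 - 7| = 15

15


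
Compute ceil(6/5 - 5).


-3


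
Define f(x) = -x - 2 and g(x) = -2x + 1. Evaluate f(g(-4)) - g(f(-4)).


-8


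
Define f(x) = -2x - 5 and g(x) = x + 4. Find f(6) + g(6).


-7


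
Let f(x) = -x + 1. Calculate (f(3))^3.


f(3) = -2
(-2)^3 = -8

-8


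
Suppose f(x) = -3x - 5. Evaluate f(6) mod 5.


f(6) = -23
-23 mod 5 = 2

2


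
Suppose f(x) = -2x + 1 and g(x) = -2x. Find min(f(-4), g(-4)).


f(-4) = 9
g(-4) = 8
min = 8

8


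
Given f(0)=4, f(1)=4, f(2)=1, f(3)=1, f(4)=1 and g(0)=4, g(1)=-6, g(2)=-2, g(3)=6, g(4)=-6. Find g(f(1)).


f(1) = 4
g(4) = -6

-6


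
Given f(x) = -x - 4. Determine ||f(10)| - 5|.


f(10) = -14
|-14| = 14
|14 - 5| = 9

9


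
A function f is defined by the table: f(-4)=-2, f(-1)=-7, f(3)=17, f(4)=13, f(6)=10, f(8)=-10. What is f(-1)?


Reading from the table at x = -1

-7


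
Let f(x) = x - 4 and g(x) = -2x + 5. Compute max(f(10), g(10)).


f(10) = 6
g(10) = -15
max = 6

6


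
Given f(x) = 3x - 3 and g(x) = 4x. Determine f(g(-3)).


g(-3) = -12
f(-12) = -39

-39


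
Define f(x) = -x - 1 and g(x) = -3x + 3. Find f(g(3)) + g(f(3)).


f(g(3)) = 5
g(f(3)) = 15
Sum = 20

20


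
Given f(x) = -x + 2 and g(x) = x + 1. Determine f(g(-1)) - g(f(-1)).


f(g(-1)) = 2
g(f(-1)) = 4
Difference = -2

-2


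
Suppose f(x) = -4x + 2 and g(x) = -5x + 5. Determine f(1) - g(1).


f(1) = -2
g(1) = 0
Difference = -2

-2


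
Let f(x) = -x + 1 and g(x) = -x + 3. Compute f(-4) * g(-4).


f(-4) = 5
g(-4) = 7
Product = 35

35


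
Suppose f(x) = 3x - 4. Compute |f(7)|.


f(7) = 17
|17| = 17

17


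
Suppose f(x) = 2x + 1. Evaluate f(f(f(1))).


15


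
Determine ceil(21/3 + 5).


21/3 = 7
7 + 5 = 12
ceil(12) = 12

12


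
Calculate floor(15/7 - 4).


15/7 = 2.1429
2.1429 - 4 = -1.8571
floor(-1.8571) = -2

-2


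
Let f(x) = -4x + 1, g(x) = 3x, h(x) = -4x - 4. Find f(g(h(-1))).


h(-1) = 0
g(0) = 0
f(0) = 1

1


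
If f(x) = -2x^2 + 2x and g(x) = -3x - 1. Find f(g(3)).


-220


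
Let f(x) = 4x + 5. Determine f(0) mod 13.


f(0) = 5
5 mod 13 = 5

5


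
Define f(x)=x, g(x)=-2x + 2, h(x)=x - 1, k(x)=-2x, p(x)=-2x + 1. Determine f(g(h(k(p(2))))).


p(2) = -3
k(-3) = 6
h(6) = 5
g(5) = -8
f(-8) = -8

-8


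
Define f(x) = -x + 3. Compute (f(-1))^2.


f(-1) = 4
(4)^2 = 16

16


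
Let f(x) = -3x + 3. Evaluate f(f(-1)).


-15


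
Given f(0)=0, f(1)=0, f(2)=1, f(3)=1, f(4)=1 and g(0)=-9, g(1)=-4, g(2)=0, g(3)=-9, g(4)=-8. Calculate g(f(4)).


f(4) = 1
g(1) = -4

-4


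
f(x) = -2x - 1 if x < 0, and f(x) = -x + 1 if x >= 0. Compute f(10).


-9


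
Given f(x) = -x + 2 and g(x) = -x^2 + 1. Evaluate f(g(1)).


g(1) = 0
f(0) = 2

2


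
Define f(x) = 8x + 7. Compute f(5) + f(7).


110


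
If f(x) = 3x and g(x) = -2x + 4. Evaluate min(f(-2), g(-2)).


f(-2) = -6
g(-2) = 8
min = -6

-6


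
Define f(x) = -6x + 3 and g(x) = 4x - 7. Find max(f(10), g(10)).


33


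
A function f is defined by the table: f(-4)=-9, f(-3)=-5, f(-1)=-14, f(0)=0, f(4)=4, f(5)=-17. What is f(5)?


-17


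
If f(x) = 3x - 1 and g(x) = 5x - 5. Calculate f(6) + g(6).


f(6) = 17
g(6) = 25
Sum = 42

42


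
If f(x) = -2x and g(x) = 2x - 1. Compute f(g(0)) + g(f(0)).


1


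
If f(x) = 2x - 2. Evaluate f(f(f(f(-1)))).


f(-1) = -4
f(-4) = -10
f(-10) = -22
f(-22) = -46

-46


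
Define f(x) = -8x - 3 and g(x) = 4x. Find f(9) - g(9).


f(9) = -75
g(9) = 36
Difference = -111

-111


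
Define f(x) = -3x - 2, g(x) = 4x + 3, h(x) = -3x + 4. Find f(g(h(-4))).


h(-4) = 16
g(16) = 67
f(67) = -203

-203


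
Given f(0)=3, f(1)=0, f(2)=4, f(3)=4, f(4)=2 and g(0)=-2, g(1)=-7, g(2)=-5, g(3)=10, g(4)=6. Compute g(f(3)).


f(3) = 4
g(4) = 6

6


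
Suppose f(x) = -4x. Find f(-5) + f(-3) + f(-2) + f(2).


32


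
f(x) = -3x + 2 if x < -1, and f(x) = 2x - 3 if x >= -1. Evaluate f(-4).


-4 satisfies x < -1
f(-4) = 14

14


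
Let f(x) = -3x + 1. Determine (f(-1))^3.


f(-1) = 4
(4)^3 = 64

64


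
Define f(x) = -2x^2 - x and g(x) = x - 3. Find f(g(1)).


g(1) = -2
f(-2) = (-2)*(-2)^2 - 1*(-2) = -6

-6


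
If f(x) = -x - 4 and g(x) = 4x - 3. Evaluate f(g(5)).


g(5) = 17
f(17) = -21

-21


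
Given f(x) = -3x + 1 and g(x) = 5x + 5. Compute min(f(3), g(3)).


f(3) = -8
g(3) = 20
min = -8

-8


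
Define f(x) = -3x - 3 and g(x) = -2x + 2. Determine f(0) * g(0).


f(0) = -3
g(0) = 2
Product = -6

-6


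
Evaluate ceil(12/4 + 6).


12/4 = 3
3 + 6 = 9
ceil(9) = 9

9


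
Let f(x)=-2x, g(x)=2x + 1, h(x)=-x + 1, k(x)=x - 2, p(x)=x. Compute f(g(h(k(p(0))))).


p(0) = 0
k(0) = -2
h(-2) = 3
g(3) = 7
f(7) = -14

-14


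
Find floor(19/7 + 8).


19/7 = 2.7143
2.7143 + 8 = 10.7143
floor(10.7143) = 10

10


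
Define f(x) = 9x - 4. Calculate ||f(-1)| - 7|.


f(-1) = -13
|-13| = 13
|13 - 7| = 6

6


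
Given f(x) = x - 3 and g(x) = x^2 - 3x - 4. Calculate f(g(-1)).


-3


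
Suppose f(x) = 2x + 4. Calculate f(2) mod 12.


f(2) = 8
8 mod 12 = 8

8


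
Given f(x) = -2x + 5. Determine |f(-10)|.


f(-10) = 25
|25| = 25

25


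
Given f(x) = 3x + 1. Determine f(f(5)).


f(5) = 16
f(16) = 49

49


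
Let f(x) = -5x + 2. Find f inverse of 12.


Solve -5x + 2 = 12
x = (12 - 2) / (-5) = -2

-2


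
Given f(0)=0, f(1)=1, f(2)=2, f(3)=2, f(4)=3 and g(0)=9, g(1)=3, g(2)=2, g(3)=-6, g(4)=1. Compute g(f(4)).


f(4) = 3
g(3) = -6

-6


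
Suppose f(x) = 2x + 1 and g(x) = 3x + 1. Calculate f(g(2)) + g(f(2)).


f(g(2)) = 15
g(f(2)) = 16
Sum = 31

31


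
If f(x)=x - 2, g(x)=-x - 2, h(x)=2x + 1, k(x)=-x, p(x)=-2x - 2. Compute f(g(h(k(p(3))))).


p(3) = -8
k(-8) = 8
h(8) = 17
g(17) = -19
f(-19) = -21

-21


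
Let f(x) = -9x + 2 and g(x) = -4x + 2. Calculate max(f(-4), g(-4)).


f(-4) = 38
g(-4) = 18
max = 38

38


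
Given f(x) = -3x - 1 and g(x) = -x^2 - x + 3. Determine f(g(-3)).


g(-3) = -3
f(-3) = 8

8


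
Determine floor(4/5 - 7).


4/5 = 0.8
0.8 - 7 = -6.2
floor(-6.2) = -7

-7


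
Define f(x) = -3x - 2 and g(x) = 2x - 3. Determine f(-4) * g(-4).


f(-4) = 10
g(-4) = -11
Product = -110

-110


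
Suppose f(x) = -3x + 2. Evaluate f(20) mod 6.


f(20) = -58
-58 mod 6 = 2

2


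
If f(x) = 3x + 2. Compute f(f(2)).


26


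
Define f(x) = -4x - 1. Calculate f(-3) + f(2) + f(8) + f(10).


f(-3) = 11
f(2) = -9
f(8) = -33
f(10) = -41
Sum = -72

-72


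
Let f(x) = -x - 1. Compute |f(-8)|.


f(-8) = 7
|7| = 7

7


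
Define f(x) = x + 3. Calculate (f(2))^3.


f(2) = 5
(5)^3 = 125

125


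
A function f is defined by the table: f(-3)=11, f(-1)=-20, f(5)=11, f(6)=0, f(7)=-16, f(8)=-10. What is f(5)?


Reading from the table at x = 5

11


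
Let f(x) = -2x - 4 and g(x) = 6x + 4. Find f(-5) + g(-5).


f(-5) = 6
g(-5) = -26
Sum = -20

-20


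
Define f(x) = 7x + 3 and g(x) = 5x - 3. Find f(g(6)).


g(6) = 27
f(27) = 192

192


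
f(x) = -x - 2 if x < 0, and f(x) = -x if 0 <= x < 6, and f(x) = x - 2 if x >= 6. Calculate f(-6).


4


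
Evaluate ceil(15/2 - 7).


15/2 = 7.5
7.5 - 7 = 0.5
ceil(0.5) = 1

1


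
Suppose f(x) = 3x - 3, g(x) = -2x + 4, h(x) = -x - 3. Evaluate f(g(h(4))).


h(4) = -7
g(-7) = 18
f(18) = 51

51


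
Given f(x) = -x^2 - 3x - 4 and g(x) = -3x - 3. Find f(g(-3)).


g(-3) = 6
f(6) = (-1)*(6)^2 - 3*(6) - 4 = -58

-58


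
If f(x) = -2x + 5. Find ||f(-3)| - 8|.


f(-3) = 11
|11| = 11
|11 - 8| = 3

3


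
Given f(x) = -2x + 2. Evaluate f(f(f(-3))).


f(-3) = 8
f(8) = -14
f(-14) = 30

30


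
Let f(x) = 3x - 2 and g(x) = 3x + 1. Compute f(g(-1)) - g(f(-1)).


f(g(-1)) = -8
g(f(-1)) = -14
Difference = 6

6


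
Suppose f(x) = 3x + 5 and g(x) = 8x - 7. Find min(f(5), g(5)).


f(5) = 20
g(5) = 33
min = 20

20


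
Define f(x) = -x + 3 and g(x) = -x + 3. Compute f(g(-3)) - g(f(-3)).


f(g(-3)) = -3
g(f(-3)) = -3
Difference = 0

0


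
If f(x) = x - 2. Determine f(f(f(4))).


f(4) = 2
f(2) = 0
f(0) = -2

-2


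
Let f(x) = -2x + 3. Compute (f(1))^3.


1


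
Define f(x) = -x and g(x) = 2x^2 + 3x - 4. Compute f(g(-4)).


g(-4) = 16
f(16) = -16

-16


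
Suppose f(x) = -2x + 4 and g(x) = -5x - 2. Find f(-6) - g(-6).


f(-6) = 16
g(-6) = 28
Difference = -12

-12


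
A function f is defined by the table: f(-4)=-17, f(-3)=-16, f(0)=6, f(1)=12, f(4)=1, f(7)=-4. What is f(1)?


Reading from the table at x = 1

12


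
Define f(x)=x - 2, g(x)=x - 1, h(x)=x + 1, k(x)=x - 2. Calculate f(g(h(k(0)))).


k(0) = -2
h(-2) = -1
g(-1) = -2
f(-2) = -4

-4


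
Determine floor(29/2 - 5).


29/2 = 14.5
14.5 - 5 = 9.5
floor(9.5) = 9

9


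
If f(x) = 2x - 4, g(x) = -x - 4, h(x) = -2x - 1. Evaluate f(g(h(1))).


h(1) = -3
g(-3) = -1
f(-1) = -6

-6


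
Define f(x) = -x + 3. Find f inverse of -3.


6


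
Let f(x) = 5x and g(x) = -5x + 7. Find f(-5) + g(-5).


f(-5) = -25
g(-5) = 32
Sum = 7

7


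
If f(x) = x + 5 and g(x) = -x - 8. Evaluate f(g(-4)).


g(-4) = -4
f(-4) = 1

1


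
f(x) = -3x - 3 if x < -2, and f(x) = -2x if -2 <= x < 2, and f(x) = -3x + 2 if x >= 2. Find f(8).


8 satisfies x >= 2
f(8) = -22

-22


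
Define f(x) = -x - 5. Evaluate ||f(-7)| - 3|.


f(-7) = 2
|2| = 2
|2 - 3| = 1

1


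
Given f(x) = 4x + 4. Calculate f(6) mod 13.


f(6) = 28
28 mod 13 = 2

2


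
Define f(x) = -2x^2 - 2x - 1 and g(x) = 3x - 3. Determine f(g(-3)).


g(-3) = -12
f(-12) = (-2)*(-12)^2 - 2*(-12) - 1 = -265

-265


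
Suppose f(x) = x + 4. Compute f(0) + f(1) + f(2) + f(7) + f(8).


f(0) = 4
f(1) = 5
f(2) = 6
f(7) = 11
f(8) = 12
Sum = 38

38


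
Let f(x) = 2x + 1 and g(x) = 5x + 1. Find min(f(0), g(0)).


f(0) = 1
g(0) = 1
min = 1

1


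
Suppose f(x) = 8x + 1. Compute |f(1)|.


f(1) = 9
|9| = 9

9


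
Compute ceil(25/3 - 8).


25/3 = 8.3333
8.3333 - 8 = 0.3333
ceil(0.3333) = 1

1


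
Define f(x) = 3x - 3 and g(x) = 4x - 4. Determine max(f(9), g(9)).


f(9) = 24
g(9) = 32
max = 32

32


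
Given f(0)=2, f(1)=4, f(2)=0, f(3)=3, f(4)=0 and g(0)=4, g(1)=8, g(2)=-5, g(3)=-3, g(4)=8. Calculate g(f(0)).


f(0) = 2
g(2) = -5

-5


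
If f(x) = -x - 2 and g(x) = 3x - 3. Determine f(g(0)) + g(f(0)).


f(g(0)) = 1
g(f(0)) = -9
Sum = -8

-8


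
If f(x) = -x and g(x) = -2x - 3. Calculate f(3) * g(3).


f(3) = -3
g(3) = -9
Product = 27

27


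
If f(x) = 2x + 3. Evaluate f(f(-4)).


f(-4) = -5
f(-5) = -7

-7


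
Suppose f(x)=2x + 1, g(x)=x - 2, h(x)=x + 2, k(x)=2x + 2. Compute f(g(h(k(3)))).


k(3) = 8
h(8) = 10
g(10) = 8
f(8) = 17

17


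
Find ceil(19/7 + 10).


19/7 = 2.7143
2.7143 + 10 = 12.7143
ceil(12.7143) = 13

13


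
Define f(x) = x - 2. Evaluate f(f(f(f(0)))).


-8


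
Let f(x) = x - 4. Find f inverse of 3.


Solve x - 4 = 3
x = (3 + 4) / 1 = 7

7


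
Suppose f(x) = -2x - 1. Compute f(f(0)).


f(0) = -1
f(-1) = 1

1


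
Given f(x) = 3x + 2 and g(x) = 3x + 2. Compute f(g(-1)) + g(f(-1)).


f(g(-1)) = -1
g(f(-1)) = -1
Sum = -2

-2


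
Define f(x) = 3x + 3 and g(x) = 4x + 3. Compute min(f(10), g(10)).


f(10) = 33
g(10) = 43
min = 33

33


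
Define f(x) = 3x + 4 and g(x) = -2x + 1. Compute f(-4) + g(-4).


f(-4) = -8
g(-4) = 9
Sum = 1

1


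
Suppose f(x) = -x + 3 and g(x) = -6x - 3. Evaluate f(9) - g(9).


f(9) = -6
g(9) = -57
Difference = 51

51


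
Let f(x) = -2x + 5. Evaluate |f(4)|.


f(4) = -3
|-3| = 3

3


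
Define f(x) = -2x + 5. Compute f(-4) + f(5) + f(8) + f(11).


f(-4) = 13
f(5) = -5
f(8) = -11
f(11) = -17
Sum = -20

-20


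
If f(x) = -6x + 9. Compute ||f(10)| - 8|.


f(10) = -51
|-51| = 51
|51 - 8| = 43

43


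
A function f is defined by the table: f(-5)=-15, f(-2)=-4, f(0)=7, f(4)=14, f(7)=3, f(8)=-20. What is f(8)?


Reading from the table at x = 8

-20


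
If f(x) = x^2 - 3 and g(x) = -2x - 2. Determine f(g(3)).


g(3) = -8
f(-8) = 1*(-8)^2 - 3 = 61

61


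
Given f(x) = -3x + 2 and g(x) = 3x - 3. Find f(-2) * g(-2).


-72


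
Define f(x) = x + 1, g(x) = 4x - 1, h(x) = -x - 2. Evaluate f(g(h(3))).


h(3) = -5
g(-5) = -21
f(-21) = -20

-20


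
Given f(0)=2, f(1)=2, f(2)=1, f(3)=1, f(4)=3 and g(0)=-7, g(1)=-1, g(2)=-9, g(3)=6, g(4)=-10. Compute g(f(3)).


f(3) = 1
g(1) = -1

-1


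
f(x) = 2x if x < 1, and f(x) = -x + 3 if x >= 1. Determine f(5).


5 satisfies x >= 1
f(5) = -2

-2


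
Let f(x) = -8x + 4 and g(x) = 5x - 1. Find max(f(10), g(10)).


f(10) = -76
g(10) = 49
max = 49

49


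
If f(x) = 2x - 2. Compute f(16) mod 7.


f(16) = 30
30 mod 7 = 2

2


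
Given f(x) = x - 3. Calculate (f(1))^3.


f(1) = -2
(-2)^3 = -8

-8


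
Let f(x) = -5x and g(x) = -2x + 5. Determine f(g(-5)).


g(-5) = 15
f(15) = -75

-75


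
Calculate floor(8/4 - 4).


8/4 = 2
2 - 4 = -2
floor(-2) = -2

-2


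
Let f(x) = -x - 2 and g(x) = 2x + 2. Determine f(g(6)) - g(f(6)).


f(g(6)) = -16
g(f(6)) = -14
Difference = -2

-2


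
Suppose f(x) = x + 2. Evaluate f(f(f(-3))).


f(-3) = -1
f(-1) = 1
f(1) = 3

3


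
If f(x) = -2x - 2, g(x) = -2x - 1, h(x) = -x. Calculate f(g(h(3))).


h(3) = -3
g(-3) = 5
f(5) = -12

-12


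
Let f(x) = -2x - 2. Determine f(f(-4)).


f(-4) = 6
f(6) = -14

-14


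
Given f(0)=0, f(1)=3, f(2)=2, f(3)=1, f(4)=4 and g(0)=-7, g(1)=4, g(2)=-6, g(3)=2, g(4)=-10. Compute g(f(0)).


f(0) = 0
g(0) = -7

-7


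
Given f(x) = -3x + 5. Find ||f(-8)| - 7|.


f(-8) = 29
|29| = 29
|29 - 7| = 22

22


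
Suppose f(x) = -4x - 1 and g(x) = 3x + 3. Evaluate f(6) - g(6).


f(6) = -25
g(6) = 21
Difference = -46

-46


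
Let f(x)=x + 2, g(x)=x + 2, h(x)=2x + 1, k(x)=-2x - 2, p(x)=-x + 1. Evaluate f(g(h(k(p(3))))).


9


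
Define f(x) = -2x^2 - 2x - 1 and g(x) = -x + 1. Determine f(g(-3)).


g(-3) = 4
f(4) = (-2)*(4)^2 - 2*(4) - 1 = -41

-41


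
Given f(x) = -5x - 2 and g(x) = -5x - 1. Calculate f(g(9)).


g(9) = -46
f(-46) = 228

228


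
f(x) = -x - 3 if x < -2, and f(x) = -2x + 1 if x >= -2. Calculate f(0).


0 satisfies x >= -2
f(0) = 1

1


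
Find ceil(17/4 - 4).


17/4 = 4.25
4.25 - 4 = 0.25
ceil(0.25) = 1

1


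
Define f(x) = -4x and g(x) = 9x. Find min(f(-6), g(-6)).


f(-6) = 24
g(-6) = -54
min = -54

-54


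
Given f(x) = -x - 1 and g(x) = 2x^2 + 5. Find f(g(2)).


g(2) = 13
f(13) = -14

-14


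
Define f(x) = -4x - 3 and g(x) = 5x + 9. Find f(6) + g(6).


f(6) = -27
g(6) = 39
Sum = 12

12


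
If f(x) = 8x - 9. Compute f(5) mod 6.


f(5) = 31
31 mod 6 = 1

1


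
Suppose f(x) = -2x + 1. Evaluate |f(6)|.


f(6) = -11
|-11| = 11

11


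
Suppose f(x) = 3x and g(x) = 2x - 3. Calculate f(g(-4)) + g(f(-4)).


f(g(-4)) = -33
g(f(-4)) = -27
Sum = -60

-60


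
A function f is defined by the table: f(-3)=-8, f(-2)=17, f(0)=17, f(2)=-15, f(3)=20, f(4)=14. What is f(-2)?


Reading from the table at x = -2

17


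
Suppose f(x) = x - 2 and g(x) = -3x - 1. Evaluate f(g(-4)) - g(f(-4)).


f(g(-4)) = 9
g(f(-4)) = 17
Difference = -8

-8


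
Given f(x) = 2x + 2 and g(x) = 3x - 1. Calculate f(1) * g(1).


f(1) = 4
g(1) = 2
Product = 8

8


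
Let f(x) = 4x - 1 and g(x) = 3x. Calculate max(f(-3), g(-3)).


f(-3) = -13
g(-3) = -9
max = -9

-9


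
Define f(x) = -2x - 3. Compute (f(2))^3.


f(2) = -7
(-7)^3 = -343

-343


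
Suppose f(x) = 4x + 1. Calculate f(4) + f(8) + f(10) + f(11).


136


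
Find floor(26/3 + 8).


16


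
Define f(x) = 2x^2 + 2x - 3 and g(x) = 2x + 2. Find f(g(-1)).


g(-1) = 0
f(0) = 2*(0)^2 + 2*(0) - 3 = -3

-3


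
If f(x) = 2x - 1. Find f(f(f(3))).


f(3) = 5
f(5) = 9
f(9) = 17

17


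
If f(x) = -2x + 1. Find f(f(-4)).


f(-4) = 9
f(9) = -17

-17


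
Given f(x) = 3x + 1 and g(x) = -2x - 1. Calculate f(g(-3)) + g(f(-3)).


f(g(-3)) = 16
g(f(-3)) = 15
Sum = 31

31


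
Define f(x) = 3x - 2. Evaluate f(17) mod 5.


f(17) = 49
49 mod 5 = 4

4


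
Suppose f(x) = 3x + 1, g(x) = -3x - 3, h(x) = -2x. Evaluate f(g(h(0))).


h(0) = 0
g(0) = -3
f(-3) = -8

-8


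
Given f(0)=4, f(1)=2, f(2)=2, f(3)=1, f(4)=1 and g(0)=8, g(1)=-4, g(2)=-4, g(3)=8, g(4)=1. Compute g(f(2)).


f(2) = 2
g(2) = -4

-4


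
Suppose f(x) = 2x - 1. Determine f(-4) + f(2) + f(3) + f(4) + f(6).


f(-4) = -9
f(2) = 3
f(3) = 5
f(4) = 7
f(6) = 11
Sum = 17

17


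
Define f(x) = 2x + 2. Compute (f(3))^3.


f(3) = 8
(8)^3 = 512

512


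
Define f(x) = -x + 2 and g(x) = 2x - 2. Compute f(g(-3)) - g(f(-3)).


f(g(-3)) = 10
g(f(-3)) = 8
Difference = 2

2


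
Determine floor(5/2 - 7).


5/2 = 2.5
2.5 - 7 = -4.5
floor(-4.5) = -5

-5


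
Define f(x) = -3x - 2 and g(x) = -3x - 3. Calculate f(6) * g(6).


f(6) = -20
g(6) = -21
Product = 420

420


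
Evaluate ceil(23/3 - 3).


23/3 = 7.6667
7.6667 - 3 = 4.6667
ceil(4.6667) = 5

5


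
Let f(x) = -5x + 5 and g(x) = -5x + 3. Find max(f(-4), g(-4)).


f(-4) = 25
g(-4) = 23
max = 25

25


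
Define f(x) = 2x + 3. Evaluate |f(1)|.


f(1) = 5
|5| = 5

5


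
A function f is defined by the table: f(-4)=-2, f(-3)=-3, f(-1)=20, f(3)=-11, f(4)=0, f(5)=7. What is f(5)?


7


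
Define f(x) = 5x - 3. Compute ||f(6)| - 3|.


f(6) = 27
|27| = 27
|27 - 3| = 24

24


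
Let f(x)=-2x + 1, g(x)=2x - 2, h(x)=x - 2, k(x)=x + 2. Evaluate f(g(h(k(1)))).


k(1) = 3
h(3) = 1
g(1) = 0
f(0) = 1

1


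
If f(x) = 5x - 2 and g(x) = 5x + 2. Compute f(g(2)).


g(2) = 12
f(12) = 58

58


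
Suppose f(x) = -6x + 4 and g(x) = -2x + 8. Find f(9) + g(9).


f(9) = -50
g(9) = -10
Sum = -60

-60


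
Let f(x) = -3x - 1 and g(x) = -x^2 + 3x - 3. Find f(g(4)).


20


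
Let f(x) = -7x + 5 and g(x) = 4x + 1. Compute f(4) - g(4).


f(4) = -23
g(4) = 17
Difference = -40

-40


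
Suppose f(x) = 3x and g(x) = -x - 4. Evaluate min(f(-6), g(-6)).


-18


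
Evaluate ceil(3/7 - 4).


-3


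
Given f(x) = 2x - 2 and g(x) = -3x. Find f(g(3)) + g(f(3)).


-32


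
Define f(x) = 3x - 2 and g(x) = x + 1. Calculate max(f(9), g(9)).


f(9) = 25
g(9) = 10
max = 25

25


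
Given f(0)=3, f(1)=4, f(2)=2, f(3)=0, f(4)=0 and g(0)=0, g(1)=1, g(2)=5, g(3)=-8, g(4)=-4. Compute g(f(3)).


f(3) = 0
g(0) = 0

0


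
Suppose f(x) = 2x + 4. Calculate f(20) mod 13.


f(20) = 44
44 mod 13 = 5

5


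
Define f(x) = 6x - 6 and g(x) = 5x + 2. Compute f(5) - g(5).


f(5) = 24
g(5) = 27
Difference = -3

-3


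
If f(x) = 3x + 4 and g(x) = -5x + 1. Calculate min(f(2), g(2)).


-9


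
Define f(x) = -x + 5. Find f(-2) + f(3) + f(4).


10


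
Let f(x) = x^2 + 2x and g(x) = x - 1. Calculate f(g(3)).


8


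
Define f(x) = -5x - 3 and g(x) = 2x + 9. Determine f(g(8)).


g(8) = 25
f(25) = -128

-128


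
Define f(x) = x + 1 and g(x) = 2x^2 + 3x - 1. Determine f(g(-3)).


g(-3) = 8
f(8) = 9

9


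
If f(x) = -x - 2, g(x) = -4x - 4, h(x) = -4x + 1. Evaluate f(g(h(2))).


h(2) = -7
g(-7) = 24
f(24) = -26

-26


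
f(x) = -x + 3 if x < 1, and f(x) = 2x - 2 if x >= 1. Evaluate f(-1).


-1 satisfies x < 1
f(-1) = 4

4


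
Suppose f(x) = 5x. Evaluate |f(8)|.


f(8) = 40
|40| = 40

40


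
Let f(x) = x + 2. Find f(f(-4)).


f(-4) = -2
f(-2) = 0

0


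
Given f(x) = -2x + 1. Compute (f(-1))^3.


f(-1) = 3
(3)^3 = 27

27


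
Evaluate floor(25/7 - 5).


25/7 = 3.5714
3.5714 - 5 = -1.4286
floor(-1.4286) = -2

-2


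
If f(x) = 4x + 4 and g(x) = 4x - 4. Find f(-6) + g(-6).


f(-6) = -20
g(-6) = -28
Sum = -48

-48


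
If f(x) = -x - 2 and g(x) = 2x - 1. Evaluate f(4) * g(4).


f(4) = -6
g(4) = 7
Product = -42

-42


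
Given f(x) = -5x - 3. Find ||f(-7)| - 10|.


f(-7) = 32
|32| = 32
|32 - 10| = 22

22


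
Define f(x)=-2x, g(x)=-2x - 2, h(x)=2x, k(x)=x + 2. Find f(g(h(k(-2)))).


k(-2) = 0
h(0) = 0
g(0) = -2
f(-2) = 4

4


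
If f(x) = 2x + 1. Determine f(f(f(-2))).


-9


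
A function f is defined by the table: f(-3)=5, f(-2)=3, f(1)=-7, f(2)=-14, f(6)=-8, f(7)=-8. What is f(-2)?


3


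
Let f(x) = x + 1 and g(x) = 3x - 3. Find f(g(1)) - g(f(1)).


f(g(1)) = 1
g(f(1)) = 3
Difference = -2

-2


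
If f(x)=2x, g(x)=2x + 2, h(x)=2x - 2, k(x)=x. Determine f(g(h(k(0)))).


k(0) = 0
h(0) = -2
g(-2) = -2
f(-2) = -4

-4


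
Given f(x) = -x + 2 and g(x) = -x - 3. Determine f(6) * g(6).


f(6) = -4
g(6) = -9
Product = 36

36


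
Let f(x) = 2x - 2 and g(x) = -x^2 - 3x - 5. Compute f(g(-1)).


g(-1) = -3
f(-3) = -8

-8


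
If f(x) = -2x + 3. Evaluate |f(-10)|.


f(-10) = 23
|23| = 23

23


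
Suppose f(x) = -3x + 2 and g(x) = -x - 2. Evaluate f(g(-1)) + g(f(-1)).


f(g(-1)) = 5
g(f(-1)) = -7
Sum = -2

-2


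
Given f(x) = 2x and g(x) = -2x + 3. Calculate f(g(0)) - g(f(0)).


f(g(0)) = 6
g(f(0)) = 3
Difference = 3

3


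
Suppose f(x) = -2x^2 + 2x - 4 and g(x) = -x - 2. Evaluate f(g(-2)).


g(-2) = 0
f(0) = (-2)*(0)^2 + 2*(0) - 4 = -4

-4


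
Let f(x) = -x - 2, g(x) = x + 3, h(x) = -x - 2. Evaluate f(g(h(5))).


h(5) = -7
g(-7) = -4
f(-4) = 2

2


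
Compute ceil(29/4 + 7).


29/4 = 7.25
7.25 + 7 = 14.25
ceil(14.25) = 15

15


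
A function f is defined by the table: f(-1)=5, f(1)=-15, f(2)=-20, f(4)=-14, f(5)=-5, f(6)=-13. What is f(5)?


-5


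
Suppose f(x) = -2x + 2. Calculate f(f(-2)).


f(-2) = 6
f(6) = -10

-10


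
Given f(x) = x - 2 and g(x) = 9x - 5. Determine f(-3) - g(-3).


f(-3) = -5
g(-3) = -32
Difference = 27

27


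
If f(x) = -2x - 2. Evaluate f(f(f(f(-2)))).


-22


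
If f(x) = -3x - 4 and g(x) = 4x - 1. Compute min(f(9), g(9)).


f(9) = -31
g(9) = 35
min = -31

-31


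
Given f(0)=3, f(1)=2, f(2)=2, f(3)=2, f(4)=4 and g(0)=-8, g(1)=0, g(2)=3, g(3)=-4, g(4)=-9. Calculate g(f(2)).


f(2) = 2
g(2) = 3

3


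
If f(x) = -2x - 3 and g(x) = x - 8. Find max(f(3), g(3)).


f(3) = -9
g(3) = -5
max = -5

-5


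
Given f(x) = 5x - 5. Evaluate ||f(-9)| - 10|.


f(-9) = -50
|-50| = 50
|50 - 10| = 40

40


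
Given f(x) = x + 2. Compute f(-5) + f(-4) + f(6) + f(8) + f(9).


f(-5) = -3
f(-4) = -2
f(6) = 8
f(8) = 10
f(9) = 11
Sum = 24

24


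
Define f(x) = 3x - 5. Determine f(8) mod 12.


f(8) = 19
19 mod 12 = 7

7


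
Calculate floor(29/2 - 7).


29/2 = 14.5
14.5 - 7 = 7.5
floor(7.5) = 7

7


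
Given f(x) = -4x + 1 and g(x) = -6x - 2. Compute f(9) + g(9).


f(9) = -35
g(9) = -56
Sum = -91

-91


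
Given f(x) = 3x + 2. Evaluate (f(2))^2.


f(2) = 8
(8)^2 = 64

64


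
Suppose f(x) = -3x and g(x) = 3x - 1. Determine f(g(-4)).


g(-4) = -13
f(-13) = 39

39


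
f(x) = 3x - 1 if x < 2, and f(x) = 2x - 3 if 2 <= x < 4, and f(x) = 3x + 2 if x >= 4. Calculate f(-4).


-13


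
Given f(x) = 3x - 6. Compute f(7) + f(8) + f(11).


60


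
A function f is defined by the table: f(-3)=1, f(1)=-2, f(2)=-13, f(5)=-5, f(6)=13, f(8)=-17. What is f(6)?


13


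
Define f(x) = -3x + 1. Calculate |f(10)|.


f(10) = -29
|-29| = 29

29


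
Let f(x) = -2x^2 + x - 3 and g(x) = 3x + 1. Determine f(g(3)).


g(3) = 10
f(10) = (-2)*(10)^2 + 1*(10) - 3 = -193

-193


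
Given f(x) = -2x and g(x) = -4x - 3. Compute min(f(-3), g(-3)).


f(-3) = 6
g(-3) = 9
min = 6

6


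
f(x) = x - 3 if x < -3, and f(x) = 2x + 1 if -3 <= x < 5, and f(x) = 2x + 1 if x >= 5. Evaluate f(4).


4 satisfies -3 <= x < 5
f(4) = 9

9


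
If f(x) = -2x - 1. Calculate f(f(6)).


f(6) = -13
f(-13) = 25

25


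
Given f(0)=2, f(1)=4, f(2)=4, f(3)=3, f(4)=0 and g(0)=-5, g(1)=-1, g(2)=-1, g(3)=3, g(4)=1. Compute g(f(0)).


f(0) = 2
g(2) = -1

-1


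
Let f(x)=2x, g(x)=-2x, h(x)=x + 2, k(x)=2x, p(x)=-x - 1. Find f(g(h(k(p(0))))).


0


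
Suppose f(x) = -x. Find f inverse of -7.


Solve -x = -7
x = (-7) / (-1) = 7

7


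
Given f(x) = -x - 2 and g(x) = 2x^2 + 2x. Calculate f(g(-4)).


g(-4) = 24
f(24) = -26

-26


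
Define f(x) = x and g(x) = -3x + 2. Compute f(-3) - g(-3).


f(-3) = -3
g(-3) = 11
Difference = -14

-14


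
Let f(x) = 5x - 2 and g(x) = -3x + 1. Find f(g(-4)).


g(-4) = 13
f(13) = 63

63


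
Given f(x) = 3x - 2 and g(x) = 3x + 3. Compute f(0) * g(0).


f(0) = -2
g(0) = 3
Product = -6

-6


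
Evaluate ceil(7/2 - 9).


-5


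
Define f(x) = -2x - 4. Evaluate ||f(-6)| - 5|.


f(-6) = 8
|8| = 8
|8 - 5| = 3

3


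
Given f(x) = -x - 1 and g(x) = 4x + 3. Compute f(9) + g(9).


f(9) = -10
g(9) = 39
Sum = 29

29


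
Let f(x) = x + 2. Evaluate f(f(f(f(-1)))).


7


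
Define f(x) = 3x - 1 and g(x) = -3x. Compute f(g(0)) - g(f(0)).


f(g(0)) = -1
g(f(0)) = 3
Difference = -4

-4


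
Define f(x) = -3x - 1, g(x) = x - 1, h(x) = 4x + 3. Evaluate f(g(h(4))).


h(4) = 19
g(19) = 18
f(18) = -55

-55


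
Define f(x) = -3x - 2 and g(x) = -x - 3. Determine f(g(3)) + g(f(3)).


f(g(3)) = 16
g(f(3)) = 8
Sum = 24

24


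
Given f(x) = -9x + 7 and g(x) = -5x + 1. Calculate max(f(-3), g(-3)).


f(-3) = 34
g(-3) = 16
max = 34

34


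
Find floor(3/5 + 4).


3/5 = 0.6
0.6 + 4 = 4.6
floor(4.6) = 4

4


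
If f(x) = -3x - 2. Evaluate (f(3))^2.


121


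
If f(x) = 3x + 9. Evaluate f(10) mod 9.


f(10) = 39
39 mod 9 = 3

3


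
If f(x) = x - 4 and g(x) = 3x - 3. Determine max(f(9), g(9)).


f(9) = 5
g(9) = 24
max = 24

24


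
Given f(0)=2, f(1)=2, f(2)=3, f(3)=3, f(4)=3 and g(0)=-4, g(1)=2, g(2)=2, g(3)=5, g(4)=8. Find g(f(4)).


5


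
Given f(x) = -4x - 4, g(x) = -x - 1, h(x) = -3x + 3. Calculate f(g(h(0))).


h(0) = 3
g(3) = -4
f(-4) = 12

12


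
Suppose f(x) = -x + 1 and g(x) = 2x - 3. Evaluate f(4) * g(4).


f(4) = -3
g(4) = 5
Product = -15

-15


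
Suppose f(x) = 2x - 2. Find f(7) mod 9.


3


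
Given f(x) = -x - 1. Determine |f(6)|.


7


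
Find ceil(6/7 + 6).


6/7 = 0.8571
0.8571 + 6 = 6.8571
ceil(6.8571) = 7

7


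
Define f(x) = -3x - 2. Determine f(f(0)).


4


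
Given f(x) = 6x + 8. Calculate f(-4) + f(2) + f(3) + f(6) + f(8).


f(-4) = -16
f(2) = 20
f(3) = 26
f(6) = 44
f(8) = 56
Sum = 130

130


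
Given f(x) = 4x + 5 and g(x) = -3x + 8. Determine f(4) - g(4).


f(4) = 21
g(4) = -4
Difference = 25

25


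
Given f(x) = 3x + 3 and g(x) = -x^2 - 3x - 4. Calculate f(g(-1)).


g(-1) = -2
f(-2) = -3

-3


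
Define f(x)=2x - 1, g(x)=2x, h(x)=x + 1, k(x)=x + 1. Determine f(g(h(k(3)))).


k(3) = 4
h(4) = 5
g(5) = 10
f(10) = 19

19


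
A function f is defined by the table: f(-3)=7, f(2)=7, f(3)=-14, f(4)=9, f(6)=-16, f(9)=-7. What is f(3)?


-14


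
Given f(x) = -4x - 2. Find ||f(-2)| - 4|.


f(-2) = 6
|6| = 6
|6 - 4| = 2

2


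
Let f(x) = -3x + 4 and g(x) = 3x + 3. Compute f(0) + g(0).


f(0) = 4
g(0) = 3
Sum = 7

7


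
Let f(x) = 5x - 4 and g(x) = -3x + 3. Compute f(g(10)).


g(10) = -27
f(-27) = -139

-139


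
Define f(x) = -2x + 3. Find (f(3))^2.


f(3) = -3
(-3)^2 = 9

9


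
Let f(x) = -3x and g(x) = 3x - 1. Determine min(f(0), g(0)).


f(0) = 0
g(0) = -1
min = -1

-1


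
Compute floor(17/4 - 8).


-4


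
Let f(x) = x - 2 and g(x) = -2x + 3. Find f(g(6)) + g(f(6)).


f(g(6)) = -11
g(f(6)) = -5
Sum = -16

-16


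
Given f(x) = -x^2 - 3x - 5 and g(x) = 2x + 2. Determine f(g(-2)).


g(-2) = -2
f(-2) = (-1)*(-2)^2 - 3*(-2) - 5 = -3

-3


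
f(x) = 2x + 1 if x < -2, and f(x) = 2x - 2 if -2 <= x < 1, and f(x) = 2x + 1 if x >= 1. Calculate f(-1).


-1 satisfies -2 <= x < 1
f(-1) = -4

-4


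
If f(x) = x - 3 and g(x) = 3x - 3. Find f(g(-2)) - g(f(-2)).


f(g(-2)) = -12
g(f(-2)) = -18
Difference = 6

6


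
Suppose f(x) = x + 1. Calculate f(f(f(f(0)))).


4


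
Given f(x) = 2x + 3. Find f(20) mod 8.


f(20) = 43
43 mod 8 = 3

3


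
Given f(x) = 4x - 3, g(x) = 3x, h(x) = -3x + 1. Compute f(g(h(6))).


h(6) = -17
g(-17) = -51
f(-51) = -207

-207


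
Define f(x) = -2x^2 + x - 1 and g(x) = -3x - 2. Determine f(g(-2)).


g(-2) = 4
f(4) = (-2)*(4)^2 + 1*(4) - 1 = -29

-29


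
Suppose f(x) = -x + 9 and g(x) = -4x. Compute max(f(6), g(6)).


f(6) = 3
g(6) = -24
max = 3

3


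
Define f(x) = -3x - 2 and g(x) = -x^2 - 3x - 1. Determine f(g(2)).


g(2) = -11
f(-11) = 31

31


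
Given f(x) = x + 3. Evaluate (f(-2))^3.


f(-2) = 1
(1)^3 = 1

1


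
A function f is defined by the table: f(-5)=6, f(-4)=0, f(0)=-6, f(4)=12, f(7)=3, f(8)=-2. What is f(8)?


Reading from the table at x = 8

-2


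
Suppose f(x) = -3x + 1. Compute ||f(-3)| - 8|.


f(-3) = 10
|10| = 10
|10 - 8| = 2

2
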